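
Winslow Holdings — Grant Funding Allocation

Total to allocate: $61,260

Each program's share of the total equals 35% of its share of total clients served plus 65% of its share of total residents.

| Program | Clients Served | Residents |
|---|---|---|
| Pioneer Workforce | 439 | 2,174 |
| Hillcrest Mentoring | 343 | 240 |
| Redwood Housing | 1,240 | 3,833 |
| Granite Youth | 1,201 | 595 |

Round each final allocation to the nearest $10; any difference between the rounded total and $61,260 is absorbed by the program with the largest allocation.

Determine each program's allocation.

Totals — clients served 3,223, residents 6,842.
Blended shares (35% clients served + 65% residents): Pioneer Workforce 0.2542; Hillcrest Mentoring 0.0600; Redwood Housing 0.4988; Granite Youth 0.1869.
Unrounded shares: Pioneer Workforce 15,572.67; Hillcrest Mentoring 3,678.56; Redwood Housing 30,556.35; Granite Youth 11,452.42.
Rounded to nearest $10: Pioneer Workforce $15,570; Hillcrest Mentoring $3,680; Redwood Housing $30,560; Granite Youth $11,450. Sum = $61,260.
No rounding difference to absorb.

Pioneer Workforce: $15,570; Hillcrest Mentoring: $3,680; Redwood Housing: $30,560; Granite Youth: $11,450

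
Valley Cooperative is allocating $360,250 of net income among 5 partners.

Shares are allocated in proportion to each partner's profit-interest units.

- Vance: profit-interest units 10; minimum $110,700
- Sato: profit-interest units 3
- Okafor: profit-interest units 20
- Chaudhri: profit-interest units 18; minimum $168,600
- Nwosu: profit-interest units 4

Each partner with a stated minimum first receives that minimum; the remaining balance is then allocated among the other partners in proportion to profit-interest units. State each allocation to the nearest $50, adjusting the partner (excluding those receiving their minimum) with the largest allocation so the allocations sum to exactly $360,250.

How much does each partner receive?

Minimums first: Vance $110,700; Chaudhri $168,600. Residual $80,950.
Residual split over remaining profit-interest units 27: Sato 8,994.44 → $9,000; Okafor 59,962.96 → $59,950; Nwosu 11,992.59 → $12,000.

Vance: $110,700; Sato: $9,000; Okafor: $59,950; Chaudhri: $168,600; Nwosu: $12,000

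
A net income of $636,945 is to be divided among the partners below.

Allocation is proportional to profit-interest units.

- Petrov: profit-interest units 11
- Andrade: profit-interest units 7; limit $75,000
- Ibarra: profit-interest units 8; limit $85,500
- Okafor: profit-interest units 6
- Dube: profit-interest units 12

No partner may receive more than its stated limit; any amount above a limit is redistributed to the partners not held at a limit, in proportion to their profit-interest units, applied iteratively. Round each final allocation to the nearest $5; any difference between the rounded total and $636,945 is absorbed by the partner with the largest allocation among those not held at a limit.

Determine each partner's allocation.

Petrov: $180,720; Andrade: $75,000; Ibarra: $85,500; Okafor: $98,575; Dube: $197,150

Combined profit-interest units = 44.
Pro-rata shares before constraints: Petrov 159,236.25; Andrade 101,332.16; Ibarra 115,808.18; Okafor 86,856.14; Dube 173,712.27.
Cap binds for Andrade ($75,000), Ibarra ($85,500); remaining pool $476,445 reallocated over remaining profit-interest units 29.
Shares after redistribution: Petrov 180,720.52 → $180,720; Okafor 98,574.83 → $98,575; Dube 197,149.66 → $197,150.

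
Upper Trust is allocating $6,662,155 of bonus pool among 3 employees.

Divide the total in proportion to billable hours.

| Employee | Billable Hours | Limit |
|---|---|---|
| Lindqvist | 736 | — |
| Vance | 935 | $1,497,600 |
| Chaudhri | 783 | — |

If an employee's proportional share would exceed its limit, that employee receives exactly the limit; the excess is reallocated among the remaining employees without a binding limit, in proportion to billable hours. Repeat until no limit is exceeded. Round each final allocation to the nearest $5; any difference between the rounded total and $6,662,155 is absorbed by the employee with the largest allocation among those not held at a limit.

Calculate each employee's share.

Lindqvist: $2,502,380 · Vance: $1,497,600 · Chaudhri: $2,662,175

Billable hours total: 2,454.
Proportional shares (ignoring caps): Lindqvist 1,998,103.54; Vance 2,538,351.64; Chaudhri 2,125,699.82.
Cap binds for Vance ($1,497,600); residual $5,164,555 reallocated over remaining billable hours 1,519.
Shares after redistribution: Lindqvist 2,502,378.20 → $2,502,380; Chaudhri 2,662,176.80 → $2,662,175.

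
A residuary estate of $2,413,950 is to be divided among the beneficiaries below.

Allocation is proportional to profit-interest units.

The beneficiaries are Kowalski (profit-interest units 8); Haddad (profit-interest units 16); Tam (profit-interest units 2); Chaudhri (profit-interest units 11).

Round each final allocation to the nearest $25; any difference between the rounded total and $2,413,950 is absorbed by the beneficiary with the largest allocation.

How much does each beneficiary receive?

Total profit-interest units = 37.
Unrounded shares: Kowalski 8/37 × $2,413,950 = 521,935.14; Haddad 16/37 × $2,413,950 = 1,043,870.27; Tam 2/37 × $2,413,950 = 130,483.78; Chaudhri 11/37 × $2,413,950 = 717,660.81.
Rounded to nearest $25: Kowalski $521,925; Haddad $1,043,875; Tam $130,475; Chaudhri $717,650. Sum = $2,413,925.
Difference $2,413,950 − $2,413,925 = +$25 applied to largest allocation (Haddad): Haddad becomes $1,043,900.

Kowalski: $521,925 · Haddad: $1,043,900 · Tam: $130,475 · Chaudhri: $717,650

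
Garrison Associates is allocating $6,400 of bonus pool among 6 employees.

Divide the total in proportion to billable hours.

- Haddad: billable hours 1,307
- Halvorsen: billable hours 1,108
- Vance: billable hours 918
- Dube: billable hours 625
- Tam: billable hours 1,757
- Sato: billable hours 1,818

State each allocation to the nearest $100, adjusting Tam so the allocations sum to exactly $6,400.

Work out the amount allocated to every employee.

Haddad: $1,100 | Halvorsen: $900 | Vance: $800 | Dube: $500 | Tam: $1,600 | Sato: $1,500

Sum of billable hours: 7,533.
Proportional shares: Haddad 1,307/7,533 × $6,400 = 1,110.42; Halvorsen 1,108/7,533 × $6,400 = 941.35; Vance 918/7,533 × $6,400 = 779.93; Dube 625/7,533 × $6,400 = 531.00; Tam 1,757/7,533 × $6,400 = 1,492.74; Sato 1,818/7,533 × $6,400 = 1,544.56.
Rounded to nearest $100: Haddad $1,100; Halvorsen $900; Vance $800; Dube $500; Tam $1,500; Sato $1,500. Sum = $6,300.
Difference $6,400 − $6,300 = +$100 applied to Tam: Tam becomes $1,600.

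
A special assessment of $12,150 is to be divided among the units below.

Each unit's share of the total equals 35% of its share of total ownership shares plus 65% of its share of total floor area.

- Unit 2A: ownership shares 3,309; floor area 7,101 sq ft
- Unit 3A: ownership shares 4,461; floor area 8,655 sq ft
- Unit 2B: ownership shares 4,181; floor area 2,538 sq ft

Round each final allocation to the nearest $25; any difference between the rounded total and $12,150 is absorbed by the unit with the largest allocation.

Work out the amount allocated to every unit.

Unit 2A: $4,250 | Unit 3A: $5,325 | Unit 2B: $2,575

Totals — ownership shares 11,951, floor area 18,294.
Composite weights (35% ownership shares + 65% floor area): Unit 2A 0.3492; Unit 3A 0.4382; Unit 2B 0.2126.
Pro-rata amounts: Unit 2A 4,242.93; Unit 3A 5,323.70; Unit 2B 2,583.37.
Rounded to nearest $25: Unit 2A $4,250; Unit 3A $5,325; Unit 2B $2,575. Sum = $12,150.
Sum already equals the total — no adjustment.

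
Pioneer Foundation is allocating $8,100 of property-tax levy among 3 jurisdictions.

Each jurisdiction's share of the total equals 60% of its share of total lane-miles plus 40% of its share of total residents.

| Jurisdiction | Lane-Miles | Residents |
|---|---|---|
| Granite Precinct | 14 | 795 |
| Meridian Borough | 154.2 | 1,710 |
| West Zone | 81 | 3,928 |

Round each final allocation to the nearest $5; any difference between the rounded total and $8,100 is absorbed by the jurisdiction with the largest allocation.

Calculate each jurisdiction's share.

Granite Precinct: $675 · Meridian Borough: $3,865 · West Zone: $3,560

Totals — lane-miles 249.2, residents 6,433.
Composite weights (60% lane-miles + 40% residents): Granite Precinct 0.0831; Meridian Borough 0.4776; West Zone 0.4393.
Unrounded shares: Granite Precinct 673.44; Meridian Borough 3,868.52; West Zone 3,558.04.
After rounding ($5): Granite Precinct $675; Meridian Borough $3,870; West Zone $3,560. Sum = $8,105.
Difference $8,100 − $8,105 = −$5 applied to largest allocation (Meridian Borough): Meridian Borough becomes $3,865.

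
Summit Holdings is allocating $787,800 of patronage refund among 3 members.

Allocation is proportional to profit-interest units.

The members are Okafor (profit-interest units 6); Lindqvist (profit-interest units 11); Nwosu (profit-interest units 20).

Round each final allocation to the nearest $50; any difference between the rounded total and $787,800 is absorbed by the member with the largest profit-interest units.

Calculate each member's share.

Profit-interest units total: 6 + 11 + 20 = 37.
Raw shares: Okafor 127,751.35; Lindqvist 234,210.81; Nwosu 425,837.84.
At nearest $50: Okafor $127,750; Lindqvist $234,200; Nwosu $425,850. Sum = $787,800.
No rounding difference to absorb.

Okafor: $127,750 | Lindqvist: $234,200 | Nwosu: $425,850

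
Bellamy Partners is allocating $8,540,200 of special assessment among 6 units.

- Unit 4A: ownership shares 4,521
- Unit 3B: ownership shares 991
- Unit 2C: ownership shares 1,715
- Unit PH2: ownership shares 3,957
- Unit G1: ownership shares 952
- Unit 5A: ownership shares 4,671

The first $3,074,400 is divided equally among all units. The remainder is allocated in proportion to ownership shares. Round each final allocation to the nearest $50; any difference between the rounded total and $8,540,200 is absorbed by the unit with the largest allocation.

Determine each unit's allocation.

Equal tier: $3,074,400 ÷ 6 = $512,400 apiece.
Remainder $5,465,800 by ownership shares (total 16,807): Unit 4A 1,470,273.21 → $1,470,250; Unit 3B 322,282.85 → $322,300; Unit 2C 557,734.69 → $557,750; Unit PH2 1,286,854.92 → $1,286,850; Unit G1 309,599.67 → $309,600; Unit 5A 1,519,054.67 → $1,519,050.
Totals: Unit 4A $512,400 + $1,470,250 = $1,982,650; Unit 3B $512,400 + $322,300 = $834,700; Unit 2C $512,400 + $557,750 = $1,070,150; Unit PH2 $512,400 + $1,286,850 = $1,799,250; Unit G1 $512,400 + $309,600 = $822,000; Unit 5A $512,400 + $1,519,050 = $2,031,450.

Unit 4A: $1,982,650; Unit 3B: $834,700; Unit 2C: $1,070,150; Unit PH2: $1,799,250; Unit G1: $822,000; Unit 5A: $2,031,450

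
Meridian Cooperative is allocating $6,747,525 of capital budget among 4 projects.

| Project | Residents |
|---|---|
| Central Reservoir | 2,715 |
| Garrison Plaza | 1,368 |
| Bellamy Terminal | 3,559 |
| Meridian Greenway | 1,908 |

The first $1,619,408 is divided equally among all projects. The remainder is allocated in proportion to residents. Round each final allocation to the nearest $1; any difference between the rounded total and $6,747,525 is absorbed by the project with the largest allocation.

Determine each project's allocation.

Central Reservoir: $1,862,741 | Garrison Plaza: $1,139,435 | Bellamy Terminal: $2,315,948 | Meridian Greenway: $1,429,401

Equal tier: $1,619,408 ÷ 4 = $404,852 apiece.
Remainder $5,128,117 by residents (total 9,550): Central Reservoir 1,457,888.76 → $1,457,889; Garrison Plaza 734,582.62 → $734,583; Bellamy Terminal 1,911,096.17 → $1,911,096; Meridian Greenway 1,024,549.45 → $1,024,549.
Totals: Central Reservoir $404,852 + $1,457,889 = $1,862,741; Garrison Plaza $404,852 + $734,583 = $1,139,435; Bellamy Terminal $404,852 + $1,911,096 = $2,315,948; Meridian Greenway $404,852 + $1,024,549 = $1,429,401.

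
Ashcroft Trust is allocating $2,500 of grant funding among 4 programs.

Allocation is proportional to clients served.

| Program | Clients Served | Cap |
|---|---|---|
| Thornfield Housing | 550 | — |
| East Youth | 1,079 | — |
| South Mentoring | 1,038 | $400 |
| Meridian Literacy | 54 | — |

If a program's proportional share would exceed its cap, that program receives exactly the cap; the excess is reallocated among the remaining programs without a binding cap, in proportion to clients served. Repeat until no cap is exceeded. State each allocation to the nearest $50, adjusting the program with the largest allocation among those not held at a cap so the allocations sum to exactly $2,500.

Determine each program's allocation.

Total clients served = 2,721.
Proportional shares (ignoring caps): Thornfield Housing 505.33; East Youth 991.36; South Mentoring 953.69; Meridian Literacy 49.61.
Capped: South Mentoring ($400); residual $2,100 reallocated over remaining clients served 1,683.
Redistributed shares: Thornfield Housing 686.27 → $700; East Youth 1,346.35 → $1,350; Meridian Literacy 67.38 → $50.

Thornfield Housing: $700 | East Youth: $1,350 | South Mentoring: $400 | Meridian Literacy: $50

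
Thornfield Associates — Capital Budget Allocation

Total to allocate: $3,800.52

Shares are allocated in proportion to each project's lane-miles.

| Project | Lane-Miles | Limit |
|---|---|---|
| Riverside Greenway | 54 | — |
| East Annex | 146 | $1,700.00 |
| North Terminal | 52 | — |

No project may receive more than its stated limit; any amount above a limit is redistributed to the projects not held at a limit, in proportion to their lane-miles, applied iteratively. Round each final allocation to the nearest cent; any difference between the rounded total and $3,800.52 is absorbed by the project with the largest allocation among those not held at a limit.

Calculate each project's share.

Riverside Greenway: $1,070.08 | East Annex: $1,700.00 | North Terminal: $1,030.44

Total lane-miles = 252.
Proportional shares (ignoring caps): Riverside Greenway 814.3971; East Annex 2,201.8886; North Terminal 784.2343.
Cap binds for East Annex ($1,700.00); remaining pool $2,100.52 reallocated over remaining lane-miles 106.
Shares after redistribution: Riverside Greenway 1,070.0762 → $1,070.08; North Terminal 1,030.4438 → $1,030.44.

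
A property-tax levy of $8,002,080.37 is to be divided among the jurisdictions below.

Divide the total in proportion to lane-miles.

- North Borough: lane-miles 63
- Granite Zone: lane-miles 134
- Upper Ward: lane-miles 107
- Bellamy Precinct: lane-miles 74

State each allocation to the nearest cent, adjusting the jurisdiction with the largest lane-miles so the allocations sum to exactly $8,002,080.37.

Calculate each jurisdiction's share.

Sum of lane-miles: 63 + 134 + 107 + 74 = 378.
Raw shares: North Borough 1,333,680.0617; Granite Zone 2,836,716.3216; Upper Ward 2,265,139.1524; Bellamy Precinct 1,566,544.8343.
Rounded to nearest cent: North Borough $1,333,680.06; Granite Zone $2,836,716.32; Upper Ward $2,265,139.15; Bellamy Precinct $1,566,544.83. Sum = $8,002,080.36.
Difference $8,002,080.37 − $8,002,080.36 = +$0.01 applied to largest lane-miles (Granite Zone): Granite Zone becomes $2,836,716.33.

North Borough: $1,333,680.06 | Granite Zone: $2,836,716.33 | Upper Ward: $2,265,139.15 | Bellamy Precinct: $1,566,544.83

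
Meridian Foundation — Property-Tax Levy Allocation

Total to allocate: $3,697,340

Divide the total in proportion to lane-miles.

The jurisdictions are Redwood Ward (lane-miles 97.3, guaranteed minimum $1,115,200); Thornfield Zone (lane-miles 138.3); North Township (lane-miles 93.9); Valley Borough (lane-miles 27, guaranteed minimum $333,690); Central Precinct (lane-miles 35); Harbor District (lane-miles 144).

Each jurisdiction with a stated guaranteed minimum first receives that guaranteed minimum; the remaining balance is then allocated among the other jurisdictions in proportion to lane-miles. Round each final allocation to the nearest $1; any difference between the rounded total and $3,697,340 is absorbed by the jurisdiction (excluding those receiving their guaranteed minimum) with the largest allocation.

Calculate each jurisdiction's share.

Guaranteed amounts: Redwood Ward $1,115,200; Valley Borough $333,690. Remaining pool $2,248,450.
Remaining pool split over remaining lane-miles 411.2: Thornfield Zone 756,227.23 → $756,227; North Township 513,447.12 → $513,447; Central Precinct 191,380.71 → $191,381; Harbor District 787,394.94 → $787,395.

Redwood Ward: $1,115,200 | Thornfield Zone: $756,227 | North Township: $513,447 | Valley Borough: $333,690 | Central Precinct: $191,381 | Harbor District: $787,395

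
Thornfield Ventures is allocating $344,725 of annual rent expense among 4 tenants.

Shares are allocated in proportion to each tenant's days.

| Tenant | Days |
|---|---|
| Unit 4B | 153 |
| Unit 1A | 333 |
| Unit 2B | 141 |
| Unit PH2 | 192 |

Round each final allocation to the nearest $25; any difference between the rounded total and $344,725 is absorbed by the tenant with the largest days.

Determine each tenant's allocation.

Combined days = 819.
Raw shares: Unit 4B 153/819 × $344,725 = 64,399.18; Unit 1A 333/819 × $344,725 = 140,162.91; Unit 2B 141/819 × $344,725 = 59,348.26; Unit PH2 192/819 × $344,725 = 80,814.65.
At nearest $25: Unit 4B $64,400; Unit 1A $140,175; Unit 2B $59,350; Unit PH2 $80,825. Sum = $344,750.
Difference $344,725 − $344,750 = −$25 applied to largest days (Unit 1A): Unit 1A becomes $140,150.

Unit 4B: $64,400 | Unit 1A: $140,150 | Unit 2B: $59,350 | Unit PH2: $80,825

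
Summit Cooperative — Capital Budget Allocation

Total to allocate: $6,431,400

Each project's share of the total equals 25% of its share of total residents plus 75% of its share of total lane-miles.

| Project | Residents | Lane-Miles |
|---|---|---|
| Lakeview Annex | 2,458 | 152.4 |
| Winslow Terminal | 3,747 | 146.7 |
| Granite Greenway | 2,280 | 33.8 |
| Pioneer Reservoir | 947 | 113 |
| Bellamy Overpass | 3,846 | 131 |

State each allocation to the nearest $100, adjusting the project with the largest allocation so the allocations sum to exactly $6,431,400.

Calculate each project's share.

Lakeview Annex: $1,571,900; Winslow Terminal: $1,680,300; Granite Greenway: $558,700; Pioneer Reservoir: $1,059,500; Bellamy Overpass: $1,561,000

Totals — residents 13,278, lane-miles 576.9.
Blended shares (25% residents + 75% lane-miles): Lakeview Annex 0.2444; Winslow Terminal 0.2613; Granite Greenway 0.0869; Pioneer Reservoir 0.1647; Bellamy Overpass 0.2427.
Raw shares: Lakeview Annex 1,571,882.30; Winslow Terminal 1,680,310.38; Granite Greenway 558,695.14; Pioneer Reservoir 1,059,483.89; Bellamy Overpass 1,561,028.29.
Rounded to nearest $100: Lakeview Annex $1,571,900; Winslow Terminal $1,680,300; Granite Greenway $558,700; Pioneer Reservoir $1,059,500; Bellamy Overpass $1,561,000. Sum = $6,431,400.
Sum already equals the total — no adjustment.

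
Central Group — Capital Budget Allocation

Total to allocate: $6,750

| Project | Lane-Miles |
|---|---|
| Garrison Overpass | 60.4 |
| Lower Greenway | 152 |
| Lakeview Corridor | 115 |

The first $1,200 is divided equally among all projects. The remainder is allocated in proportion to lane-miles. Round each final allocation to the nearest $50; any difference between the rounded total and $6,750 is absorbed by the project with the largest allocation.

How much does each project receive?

Garrison Overpass: $1,400; Lower Greenway: $3,000; Lakeview Corridor: $2,350

Equal tier: $1,200 ÷ 3 = $400 apiece.
Remainder $5,550 by lane-miles (total 327.4): Garrison Overpass 1,023.89 → $1,000; Lower Greenway 2,576.66 → $2,600; Lakeview Corridor 1,949.45 → $1,950.
Totals: Garrison Overpass $400 + $1,000 = $1,400; Lower Greenway $400 + $2,600 = $3,000; Lakeview Corridor $400 + $1,950 = $2,350.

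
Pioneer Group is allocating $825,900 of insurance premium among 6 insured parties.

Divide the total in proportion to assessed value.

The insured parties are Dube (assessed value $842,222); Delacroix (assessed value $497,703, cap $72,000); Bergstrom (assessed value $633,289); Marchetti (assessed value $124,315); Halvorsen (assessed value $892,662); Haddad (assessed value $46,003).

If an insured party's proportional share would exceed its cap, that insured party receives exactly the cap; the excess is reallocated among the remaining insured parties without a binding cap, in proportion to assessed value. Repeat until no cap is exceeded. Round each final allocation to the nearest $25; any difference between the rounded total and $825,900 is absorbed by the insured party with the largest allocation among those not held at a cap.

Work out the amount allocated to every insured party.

Dube: $250,125 · Delacroix: $72,000 · Bergstrom: $188,075 · Marchetti: $36,925 · Halvorsen: $265,125 · Haddad: $13,650

Assessed value total: 3,036,194.
Proportional shares (ignoring caps): Dube 229,099.71; Delacroix 135,384.27; Bergstrom 172,266.13; Marchetti 33,815.94; Halvorsen 242,820.30; Haddad 12,513.65.
Capped: Delacroix ($72,000); remaining pool $753,900 reallocated over remaining assessed value 2,538,491.
Remaining shares: Dube 250,129.37 → $250,125; Bergstrom 188,078.89 → $188,075; Marchetti 36,920.00 → $36,925; Halvorsen 265,109.42 → $265,100; Haddad 13,662.31 → $13,650.
Rounding difference +$25 applied to Halvorsen → $265,125.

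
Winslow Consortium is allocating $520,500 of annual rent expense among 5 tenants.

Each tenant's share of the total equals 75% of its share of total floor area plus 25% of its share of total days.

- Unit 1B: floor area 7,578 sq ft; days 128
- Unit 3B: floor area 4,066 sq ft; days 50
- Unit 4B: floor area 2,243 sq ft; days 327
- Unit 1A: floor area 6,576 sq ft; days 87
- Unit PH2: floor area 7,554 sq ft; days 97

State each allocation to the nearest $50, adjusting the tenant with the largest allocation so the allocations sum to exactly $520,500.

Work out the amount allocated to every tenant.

Unit 1B: $129,800 | Unit 3B: $66,100 | Unit 4B: $93,000 | Unit 1A: $108,050 | Unit PH2: $123,550

Totals — floor area 28,017, days 689.
Composite weights (75% floor area + 25% days): Unit 1B 0.2493; Unit 3B 0.1270; Unit 4B 0.1787; Unit 1A 0.2076; Unit PH2 0.2374.
Raw shares: Unit 1B 129,762.26; Unit 3B 66,096.66; Unit 4B 93,010.29; Unit 1A 108,057.60; Unit PH2 123,573.18.
At nearest $50: Unit 1B $129,750; Unit 3B $66,100; Unit 4B $93,000; Unit 1A $108,050; Unit PH2 $123,550. Sum = $520,450.
Difference $520,500 − $520,450 = +$50 applied to largest allocation (Unit 1B): Unit 1B becomes $129,800.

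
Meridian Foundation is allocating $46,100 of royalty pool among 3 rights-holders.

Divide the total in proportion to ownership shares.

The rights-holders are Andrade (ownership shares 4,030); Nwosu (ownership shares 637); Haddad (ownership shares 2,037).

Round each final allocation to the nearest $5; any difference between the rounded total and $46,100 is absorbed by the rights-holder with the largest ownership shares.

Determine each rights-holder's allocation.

Andrade: $27,715 | Nwosu: $4,380 | Haddad: $14,005

Combined ownership shares = 6,704.
Proportional shares: Andrade 4,030/6,704 × $46,100 = 27,712.26; Nwosu 637/6,704 × $46,100 = 4,380.33; Haddad 2,037/6,704 × $46,100 = 14,007.41.
Rounded to nearest $5: Andrade $27,710; Nwosu $4,380; Haddad $14,005. Sum = $46,095.
Difference $46,100 − $46,095 = +$5 applied to largest ownership shares (Andrade): Andrade becomes $27,715.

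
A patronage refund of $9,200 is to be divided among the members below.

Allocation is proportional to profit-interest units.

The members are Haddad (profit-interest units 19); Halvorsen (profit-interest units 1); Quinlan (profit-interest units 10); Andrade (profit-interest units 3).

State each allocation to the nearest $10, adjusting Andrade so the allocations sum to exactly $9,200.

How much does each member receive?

Profit-interest units total: 33.
Raw shares: Haddad 19/33 × $9,200 = 5,296.97; Halvorsen 1/33 × $9,200 = 278.79; Quinlan 10/33 × $9,200 = 2,787.88; Andrade 3/33 × $9,200 = 836.36.
Rounded to nearest $10: Haddad $5,300; Halvorsen $280; Quinlan $2,790; Andrade $840. Sum = $9,210.
Difference $9,200 − $9,210 = −$10 applied to Andrade: Andrade becomes $830.

Haddad: $5,300 | Halvorsen: $280 | Quinlan: $2,790 | Andrade: $830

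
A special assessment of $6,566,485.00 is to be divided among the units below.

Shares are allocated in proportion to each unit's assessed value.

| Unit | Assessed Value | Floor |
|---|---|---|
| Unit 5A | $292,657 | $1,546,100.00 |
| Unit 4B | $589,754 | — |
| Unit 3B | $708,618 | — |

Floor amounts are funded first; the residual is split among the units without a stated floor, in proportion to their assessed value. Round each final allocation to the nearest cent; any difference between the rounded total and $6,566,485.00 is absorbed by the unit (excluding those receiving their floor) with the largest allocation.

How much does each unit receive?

Unit 5A: $1,546,100.00 · Unit 4B: $2,280,388.16 · Unit 3B: $2,739,996.84

Guaranteed amounts: Unit 5A $1,546,100.00. Remaining pool $5,020,385.00.
Remaining pool split over remaining assessed value 1,298,372: Unit 4B 2,280,388.1594 → $2,280,388.16; Unit 3B 2,739,996.8406 → $2,739,996.84.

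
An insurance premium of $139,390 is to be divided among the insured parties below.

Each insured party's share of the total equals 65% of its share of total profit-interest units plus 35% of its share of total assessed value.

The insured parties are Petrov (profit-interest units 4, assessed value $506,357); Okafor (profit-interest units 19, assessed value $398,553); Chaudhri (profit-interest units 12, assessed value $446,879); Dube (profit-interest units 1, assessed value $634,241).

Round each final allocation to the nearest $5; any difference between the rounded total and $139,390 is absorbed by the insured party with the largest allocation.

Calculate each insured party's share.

Petrov: $22,505; Okafor: $57,610; Chaudhri: $41,180; Dube: $18,095

Profit-interest units total 36; assessed value total 1,986,030.
Composite weights (65% profit-interest units + 35% assessed value): Petrov 0.1615; Okafor 0.4133; Chaudhri 0.2954; Dube 0.1298.
Pro-rata amounts: Petrov 22,505.63; Okafor 57,608.90; Chaudhri 41,178.68; Dube 18,096.79.
At nearest $5: Petrov $22,505; Okafor $57,610; Chaudhri $41,180; Dube $18,095. Sum = $139,390.
No rounding difference to absorb.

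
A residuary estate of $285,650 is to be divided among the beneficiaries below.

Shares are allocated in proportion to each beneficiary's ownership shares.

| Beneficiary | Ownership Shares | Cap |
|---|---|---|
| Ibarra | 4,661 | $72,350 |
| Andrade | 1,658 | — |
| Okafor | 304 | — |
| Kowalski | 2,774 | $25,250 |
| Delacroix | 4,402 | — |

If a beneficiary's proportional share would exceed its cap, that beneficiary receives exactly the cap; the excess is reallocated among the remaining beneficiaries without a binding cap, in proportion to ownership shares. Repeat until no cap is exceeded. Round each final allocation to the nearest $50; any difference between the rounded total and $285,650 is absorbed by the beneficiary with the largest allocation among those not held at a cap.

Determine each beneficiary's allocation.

Ibarra: $72,350 | Andrade: $49,000 | Okafor: $9,000 | Kowalski: $25,250 | Delacroix: $130,050

Total ownership shares = 13,799.
Pro-rata shares before constraints: Ibarra 96,486.31; Andrade 34,321.89; Okafor 6,293.04; Kowalski 57,423.95; Delacroix 91,124.81.
Capped: Ibarra ($72,350), Kowalski ($25,250); residual $188,050 reallocated over remaining ownership shares 6,364.
Shares after redistribution: Andrade 48,992.28 → $49,000; Okafor 8,982.90 → $9,000; Delacroix 130,074.81 → $130,050.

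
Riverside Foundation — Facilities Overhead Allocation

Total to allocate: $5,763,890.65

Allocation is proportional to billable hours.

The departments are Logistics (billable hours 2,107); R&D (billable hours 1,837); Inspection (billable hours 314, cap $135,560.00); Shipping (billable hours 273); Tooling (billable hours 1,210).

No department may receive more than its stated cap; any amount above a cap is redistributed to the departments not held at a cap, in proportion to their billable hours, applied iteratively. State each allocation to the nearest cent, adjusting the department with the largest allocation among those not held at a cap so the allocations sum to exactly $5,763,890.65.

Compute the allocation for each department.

Logistics: $2,185,165.41 · R&D: $1,905,148.96 · Inspection: $135,560.00 · Shipping: $283,127.74 · Tooling: $1,254,888.54

Billable hours total: 5,741.
Pro-rata shares before constraints: Logistics 2,115,401.0799; R&D 1,844,324.5295; Inspection 315,251.9882; Shipping 274,088.5120; Tooling 1,214,824.5404.
Cap binds for Inspection ($135,560.00); residual $5,628,330.65 reallocated over remaining billable hours 5,427.
Remaining shares: Logistics 2,185,165.4099 → $2,185,165.41; R&D 1,905,148.9597 → $1,905,148.96; Shipping 283,127.7441 → $283,127.74; Tooling 1,254,888.5363 → $1,254,888.54.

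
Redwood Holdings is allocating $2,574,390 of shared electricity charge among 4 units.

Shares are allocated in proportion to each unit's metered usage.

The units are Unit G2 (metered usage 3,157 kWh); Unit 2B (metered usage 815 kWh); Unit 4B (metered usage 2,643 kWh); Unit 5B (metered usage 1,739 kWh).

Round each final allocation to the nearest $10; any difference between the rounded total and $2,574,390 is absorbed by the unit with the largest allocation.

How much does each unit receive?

Metered usage total: 8,354.
Raw shares: Unit G2 3,157/8,354 × $2,574,390 = 972,869.19; Unit 2B 815/8,354 × $2,574,390 = 251,152.48; Unit 4B 2,643/8,354 × $2,574,390 = 814,473.64; Unit 5B 1,739/8,354 × $2,574,390 = 535,894.69.
Rounded to nearest $10: Unit G2 $972,870; Unit 2B $251,150; Unit 4B $814,470; Unit 5B $535,890. Sum = $2,574,380.
Difference $2,574,390 − $2,574,380 = +$10 applied to largest allocation (Unit G2): Unit G2 becomes $972,880.

Unit G2: $972,880 | Unit 2B: $251,150 | Unit 4B: $814,470 | Unit 5B: $535,890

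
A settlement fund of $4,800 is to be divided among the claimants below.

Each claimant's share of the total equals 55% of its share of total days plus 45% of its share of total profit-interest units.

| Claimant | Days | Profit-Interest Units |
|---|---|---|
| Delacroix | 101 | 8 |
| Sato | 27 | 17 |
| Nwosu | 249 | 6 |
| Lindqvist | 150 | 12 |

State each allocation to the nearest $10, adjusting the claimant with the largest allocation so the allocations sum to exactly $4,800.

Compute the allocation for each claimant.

Delacroix: $910 | Sato: $990 | Nwosu: $1,550 | Lindqvist: $1,350

Days total 527; profit-interest units total 43.
Combined weights (55% days + 45% profit-interest units): Delacroix 0.1891; Sato 0.2061; Nwosu 0.3227; Lindqvist 0.2821.
Unrounded shares: Delacroix 907.82; Sato 989.21; Nwosu 1,548.76; Lindqvist 1,354.21.
At nearest $10: Delacroix $910; Sato $990; Nwosu $1,550; Lindqvist $1,350. Sum = $4,800.
Rounded total matches; no reconciliation needed.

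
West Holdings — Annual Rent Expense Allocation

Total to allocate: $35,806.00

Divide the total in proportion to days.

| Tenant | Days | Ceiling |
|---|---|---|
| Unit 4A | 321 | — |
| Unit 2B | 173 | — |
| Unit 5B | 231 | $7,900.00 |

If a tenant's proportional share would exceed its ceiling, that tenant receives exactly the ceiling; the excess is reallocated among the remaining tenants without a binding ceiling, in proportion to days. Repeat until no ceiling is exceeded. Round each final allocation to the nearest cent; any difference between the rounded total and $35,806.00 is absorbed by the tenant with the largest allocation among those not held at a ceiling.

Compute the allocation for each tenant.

Unit 4A: $18,133.25 | Unit 2B: $9,772.75 | Unit 5B: $7,900.00

Days total: 725.
Pro-rata shares before constraints: Unit 4A 15,853.4152; Unit 2B 8,544.0524; Unit 5B 11,408.5324.
Held at cap: Unit 5B ($7,900.00); remaining pool $27,906.00 reallocated over remaining days 494.
Shares after redistribution: Unit 4A 18,133.2510 → $18,133.25; Unit 2B 9,772.7490 → $9,772.75.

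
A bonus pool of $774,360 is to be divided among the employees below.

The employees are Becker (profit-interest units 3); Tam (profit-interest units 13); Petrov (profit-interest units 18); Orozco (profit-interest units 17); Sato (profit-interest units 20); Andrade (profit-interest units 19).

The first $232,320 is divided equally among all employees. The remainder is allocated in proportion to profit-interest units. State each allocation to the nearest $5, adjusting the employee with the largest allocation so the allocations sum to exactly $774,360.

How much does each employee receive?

Becker: $56,790; Tam: $117,015; Petrov: $147,130; Orozco: $141,105; Sato: $159,170; Andrade: $153,150

Equal tier: $232,320 ÷ 6 = $38,720 apiece.
Remainder $542,040 by profit-interest units (total 90): Becker 18,068.00 → $18,070; Tam 78,294.67 → $78,295; Petrov 108,408.00 → $108,410; Orozco 102,385.33 → $102,385; Sato 120,453.33 → $120,455; Andrade 114,430.67 → $114,430.
Rounding difference −$5 on remainder applied to Sato.
Totals: Becker $38,720 + $18,070 = $56,790; Tam $38,720 + $78,295 = $117,015; Petrov $38,720 + $108,410 = $147,130; Orozco $38,720 + $102,385 = $141,105; Sato $38,720 + $120,450 = $159,170; Andrade $38,720 + $114,430 = $153,150.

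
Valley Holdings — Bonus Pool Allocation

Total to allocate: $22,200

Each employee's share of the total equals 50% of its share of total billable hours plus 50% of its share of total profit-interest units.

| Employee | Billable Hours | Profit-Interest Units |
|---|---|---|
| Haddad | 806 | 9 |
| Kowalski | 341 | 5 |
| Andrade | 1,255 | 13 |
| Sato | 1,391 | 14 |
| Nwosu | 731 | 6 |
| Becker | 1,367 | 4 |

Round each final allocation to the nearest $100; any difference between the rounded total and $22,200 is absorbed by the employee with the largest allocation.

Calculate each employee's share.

Billable hours total 5,891; profit-interest units total 51.
Composite weights (50% billable hours + 50% profit-interest units): Haddad 0.1566; Kowalski 0.0780; Andrade 0.2340; Sato 0.2553; Nwosu 0.1209; Becker 0.1552.
Raw shares: Haddad 3,477.51; Kowalski 1,730.76; Andrade 5,194.12; Sato 5,668.02; Nwosu 2,683.25; Becker 3,446.33.
After rounding ($100): Haddad $3,500; Kowalski $1,700; Andrade $5,200; Sato $5,700; Nwosu $2,700; Becker $3,400. Sum = $22,200.
Rounded total matches; no reconciliation needed.

Haddad: $3,500 | Kowalski: $1,700 | Andrade: $5,200 | Sato: $5,700 | Nwosu: $2,700 | Becker: $3,400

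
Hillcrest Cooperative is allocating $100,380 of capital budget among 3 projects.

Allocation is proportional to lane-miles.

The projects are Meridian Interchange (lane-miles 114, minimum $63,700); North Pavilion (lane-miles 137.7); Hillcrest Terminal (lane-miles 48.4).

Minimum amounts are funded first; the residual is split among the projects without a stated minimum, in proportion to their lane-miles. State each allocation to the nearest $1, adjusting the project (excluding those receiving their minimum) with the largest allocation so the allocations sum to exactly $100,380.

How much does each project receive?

Meridian Interchange: $63,700; North Pavilion: $27,140; Hillcrest Terminal: $9,540

Minimums first: Meridian Interchange $63,700. Balance $36,680.
Balance split over remaining lane-miles 186.1: North Pavilion 27,140.44 → $27,140; Hillcrest Terminal 9,539.56 → $9,540.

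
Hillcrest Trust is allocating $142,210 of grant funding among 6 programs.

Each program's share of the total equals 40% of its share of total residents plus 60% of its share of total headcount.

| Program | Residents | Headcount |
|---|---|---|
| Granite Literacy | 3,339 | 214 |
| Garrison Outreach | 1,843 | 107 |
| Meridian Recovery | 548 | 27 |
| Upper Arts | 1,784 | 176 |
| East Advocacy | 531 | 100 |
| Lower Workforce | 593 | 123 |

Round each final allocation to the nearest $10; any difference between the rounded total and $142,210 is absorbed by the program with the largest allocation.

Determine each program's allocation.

Granite Literacy: $46,440 · Garrison Outreach: $24,360 · Meridian Recovery: $6,690 · Upper Arts: $31,850 · East Advocacy: $14,920 · Lower Workforce: $17,950

Totals — residents 8,638, headcount 747.
Blended shares (40% residents + 60% headcount): Granite Literacy 0.3265; Garrison Outreach 0.1713; Meridian Recovery 0.0471; Upper Arts 0.2240; East Advocacy 0.1049; Lower Workforce 0.1263.
Proportional shares: Granite Literacy 46,432.51; Garrison Outreach 24,358.81; Meridian Recovery 6,692.83; Upper Arts 31,851.79; East Advocacy 14,919.30; Lower Workforce 17,954.76.
After rounding ($10): Granite Literacy $46,430; Garrison Outreach $24,360; Meridian Recovery $6,690; Upper Arts $31,850; East Advocacy $14,920; Lower Workforce $17,950. Sum = $142,200.
Difference $142,210 − $142,200 = +$10 applied to largest allocation (Granite Literacy): Granite Literacy becomes $46,440.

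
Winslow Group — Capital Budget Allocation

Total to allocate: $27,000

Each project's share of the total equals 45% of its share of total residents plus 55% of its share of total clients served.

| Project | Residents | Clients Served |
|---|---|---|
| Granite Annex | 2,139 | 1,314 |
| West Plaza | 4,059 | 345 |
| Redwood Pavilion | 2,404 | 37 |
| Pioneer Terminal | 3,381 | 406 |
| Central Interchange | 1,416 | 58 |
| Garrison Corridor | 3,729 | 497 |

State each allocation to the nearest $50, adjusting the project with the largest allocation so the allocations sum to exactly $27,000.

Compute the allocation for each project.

Residents total 17,128; clients served total 2,657.
Blended shares (45% residents + 55% clients served): Granite Annex 0.3282; West Plaza 0.1781; Redwood Pavilion 0.0708; Pioneer Terminal 0.1729; Central Interchange 0.0492; Garrison Corridor 0.2009.
Unrounded shares: Granite Annex 8,861.29; West Plaza 4,807.52; Redwood Pavilion 1,912.11; Pioneer Terminal 4,667.50; Central Interchange 1,328.62; Garrison Corridor 5,422.96.
At nearest $50: Granite Annex $8,850; West Plaza $4,800; Redwood Pavilion $1,900; Pioneer Terminal $4,650; Central Interchange $1,350; Garrison Corridor $5,400. Sum = $26,950.
Difference $27,000 − $26,950 = +$50 applied to largest allocation (Granite Annex): Granite Annex becomes $8,900.

Granite Annex: $8,900; West Plaza: $4,800; Redwood Pavilion: $1,900; Pioneer Terminal: $4,650; Central Interchange: $1,350; Garrison Corridor: $5,400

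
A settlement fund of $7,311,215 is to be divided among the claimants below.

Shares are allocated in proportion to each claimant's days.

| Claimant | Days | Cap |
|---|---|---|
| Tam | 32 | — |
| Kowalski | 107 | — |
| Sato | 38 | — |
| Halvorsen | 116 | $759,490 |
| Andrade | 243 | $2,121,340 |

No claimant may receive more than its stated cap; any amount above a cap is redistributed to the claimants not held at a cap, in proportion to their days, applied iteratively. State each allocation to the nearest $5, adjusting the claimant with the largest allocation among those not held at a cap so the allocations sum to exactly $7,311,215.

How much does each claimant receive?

Tam: $800,975 · Kowalski: $2,678,255 · Sato: $951,155 · Halvorsen: $759,490 · Andrade: $2,121,340

Total days = 536.
Proportional shares (ignoring caps): Tam 436,490.45; Kowalski 1,459,514.93; Sato 518,332.41; Halvorsen 1,582,277.87; Andrade 3,314,599.34.
Held at cap: Halvorsen ($759,490), Andrade ($2,121,340); remaining pool $4,430,385 reallocated over remaining days 177.
Remaining shares: Tam 800,973.56 → $800,975; Kowalski 2,678,255.34 → $2,678,255; Sato 951,156.10 → $951,155.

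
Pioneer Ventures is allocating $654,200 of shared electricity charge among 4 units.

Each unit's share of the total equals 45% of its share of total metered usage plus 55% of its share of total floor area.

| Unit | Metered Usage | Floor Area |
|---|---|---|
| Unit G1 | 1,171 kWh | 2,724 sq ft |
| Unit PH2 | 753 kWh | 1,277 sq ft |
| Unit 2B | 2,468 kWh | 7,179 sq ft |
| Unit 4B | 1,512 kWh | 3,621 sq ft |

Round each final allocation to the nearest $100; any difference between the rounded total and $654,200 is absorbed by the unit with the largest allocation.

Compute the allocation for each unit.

Totals — metered usage 5,904, floor area 14,801.
Combined weights (45% metered usage + 55% floor area): Unit G1 0.1905; Unit PH2 0.1048; Unit 2B 0.4549; Unit 4B 0.2498.
Unrounded shares: Unit G1 124,609.36; Unit PH2 68,590.36; Unit 2B 297,581.77; Unit 4B 163,418.51.
Rounded to nearest $100: Unit G1 $124,600; Unit PH2 $68,600; Unit 2B $297,600; Unit 4B $163,400. Sum = $654,200.
Sum already equals the total — no adjustment.

Unit G1: $124,600 | Unit PH2: $68,600 | Unit 2B: $297,600 | Unit 4B: $163,400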